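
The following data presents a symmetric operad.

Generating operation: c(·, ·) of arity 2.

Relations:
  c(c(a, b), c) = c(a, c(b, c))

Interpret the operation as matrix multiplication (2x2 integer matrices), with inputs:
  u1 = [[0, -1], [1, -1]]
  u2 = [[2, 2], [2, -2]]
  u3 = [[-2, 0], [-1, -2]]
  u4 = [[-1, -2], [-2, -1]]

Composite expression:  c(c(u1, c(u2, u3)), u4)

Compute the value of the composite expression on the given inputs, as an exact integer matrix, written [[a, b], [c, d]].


[[6, 0], [20, 16]]

c(u2, u3) = [[-6, -4], [-2, 4]]
c(u1, c(u2, u3)) = [[2, -4], [-4, -8]]
c(c(u1, c(u2, u3)), u4) = [[6, 0], [20, 16]]


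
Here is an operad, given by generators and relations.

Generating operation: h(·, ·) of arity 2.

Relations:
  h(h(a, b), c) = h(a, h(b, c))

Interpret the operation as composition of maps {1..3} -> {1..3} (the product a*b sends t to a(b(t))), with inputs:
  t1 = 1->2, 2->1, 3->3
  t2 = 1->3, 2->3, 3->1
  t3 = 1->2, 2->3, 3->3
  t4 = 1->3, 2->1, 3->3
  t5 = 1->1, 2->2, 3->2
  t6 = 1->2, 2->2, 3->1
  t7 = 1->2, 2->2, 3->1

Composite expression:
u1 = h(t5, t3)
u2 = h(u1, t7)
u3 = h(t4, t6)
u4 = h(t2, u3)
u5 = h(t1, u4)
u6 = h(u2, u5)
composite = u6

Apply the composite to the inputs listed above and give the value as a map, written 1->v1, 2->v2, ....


1->2, 2->2, 3->2


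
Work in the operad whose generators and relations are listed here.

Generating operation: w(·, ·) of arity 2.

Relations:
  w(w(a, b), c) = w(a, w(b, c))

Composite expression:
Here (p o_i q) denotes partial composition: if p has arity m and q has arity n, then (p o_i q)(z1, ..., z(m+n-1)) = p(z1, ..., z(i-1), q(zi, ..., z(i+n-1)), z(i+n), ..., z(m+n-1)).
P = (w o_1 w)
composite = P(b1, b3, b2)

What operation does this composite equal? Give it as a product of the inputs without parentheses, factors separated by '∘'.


b1 ∘ b3 ∘ b2

Under associativity of w, the answer is the b's in reading order.
w(b1, b3) collapses to b1 ∘ b3
w(w(b1, b3), b2) collapses to b1 ∘ b3 ∘ b2


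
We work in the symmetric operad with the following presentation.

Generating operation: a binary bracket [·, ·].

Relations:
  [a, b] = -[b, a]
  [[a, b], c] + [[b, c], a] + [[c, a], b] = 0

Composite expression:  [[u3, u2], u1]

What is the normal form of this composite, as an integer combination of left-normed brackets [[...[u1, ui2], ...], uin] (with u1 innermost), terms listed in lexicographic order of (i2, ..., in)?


[[u1, u2], u3] - [[u1, u3], u2]

In the tensor algebra, words opening u1 carry the u1-anchored form.
Composite bracket: [[u3, u2], u1]
Under [a, b] = ab - ba we get 4 signed associative words (2^2 = 4).
The u1-initial words carry the normal form:
  word u1u2u3 has sign +1, contributing +[[u1, u2], u3]
  word u1u3u2 has sign -1, contributing -[[u1, u3], u2]


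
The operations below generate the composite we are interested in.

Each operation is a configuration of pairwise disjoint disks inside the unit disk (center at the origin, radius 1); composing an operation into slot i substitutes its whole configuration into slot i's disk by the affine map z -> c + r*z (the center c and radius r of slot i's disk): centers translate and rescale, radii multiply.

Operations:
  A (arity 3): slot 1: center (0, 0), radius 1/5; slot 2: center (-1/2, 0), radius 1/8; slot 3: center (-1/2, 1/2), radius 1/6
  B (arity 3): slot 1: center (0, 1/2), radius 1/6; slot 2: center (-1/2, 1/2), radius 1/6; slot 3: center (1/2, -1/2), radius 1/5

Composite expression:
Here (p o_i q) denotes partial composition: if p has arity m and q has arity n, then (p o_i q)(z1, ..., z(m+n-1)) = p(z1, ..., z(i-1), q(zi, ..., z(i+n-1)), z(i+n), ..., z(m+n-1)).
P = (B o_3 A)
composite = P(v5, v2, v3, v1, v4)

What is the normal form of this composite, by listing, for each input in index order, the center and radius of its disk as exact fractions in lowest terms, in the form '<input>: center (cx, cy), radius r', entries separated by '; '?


Below B, radii multiply path by path; the v-disk centers shift.
input v5: composing its 1 substitution step yields center (0, 1/2), radius 1/6
input v2: composing its 1 substitution step yields center (-1/2, 1/2), radius 1/6
input v3: composing its 2 substitution steps yields center (1/2, -1/2), radius 1/25
input v1: composing its 2 substitution steps yields center (2/5, -1/2), radius 1/40
input v4: composing its 2 substitution steps yields center (2/5, -2/5), radius 1/30

v1: center (2/5, -1/2), radius 1/40; v2: center (-1/2, 1/2), radius 1/6; v3: center (1/2, -1/2), radius 1/25; v4: center (2/5, -2/5), radius 1/30; v5: center (0, 1/2), radius 1/6


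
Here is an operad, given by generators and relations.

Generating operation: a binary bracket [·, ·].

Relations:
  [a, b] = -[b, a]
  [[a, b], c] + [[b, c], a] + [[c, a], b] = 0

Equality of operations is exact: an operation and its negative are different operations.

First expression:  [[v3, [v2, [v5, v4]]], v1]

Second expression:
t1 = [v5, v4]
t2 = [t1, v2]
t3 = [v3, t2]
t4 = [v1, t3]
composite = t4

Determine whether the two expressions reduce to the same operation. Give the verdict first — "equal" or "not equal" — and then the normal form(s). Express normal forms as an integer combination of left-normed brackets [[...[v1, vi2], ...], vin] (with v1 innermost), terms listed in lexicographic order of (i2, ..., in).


equal: each reduces to -[[[[v1, v2], v4], v5], v3] + [[[[v1, v2], v5], v4], v3] + [[[[v1, v3], v2], v4], v5] - [[[[v1, v3], v2], v5], v4] - [[[[v1, v3], v4], v5], v2] + [[[[v1, v3], v5], v4], v2] + [[[[v1, v4], v5], v2], v3] - [[[[v1, v5], v4], v2], v3]

The first expression reduces to -[[[[v1, v2], v4], v5], v3] + [[[[v1, v2], v5], v4], v3] + [[[[v1, v3], v2], v4], v5] - [[[[v1, v3], v2], v5], v4] - [[[[v1, v3], v4], v5], v2] + [[[[v1, v3], v5], v4], v2] + [[[[v1, v4], v5], v2], v3] - [[[[v1, v5], v4], v2], v3]
The second expression reduces to -[[[[v1, v2], v4], v5], v3] + [[[[v1, v2], v5], v4], v3] + [[[[v1, v3], v2], v4], v5] - [[[[v1, v3], v2], v5], v4] - [[[[v1, v3], v4], v5], v2] + [[[[v1, v3], v5], v4], v2] + [[[[v1, v4], v5], v2], v3] - [[[[v1, v5], v4], v2], v3]
Same normal form: equal.


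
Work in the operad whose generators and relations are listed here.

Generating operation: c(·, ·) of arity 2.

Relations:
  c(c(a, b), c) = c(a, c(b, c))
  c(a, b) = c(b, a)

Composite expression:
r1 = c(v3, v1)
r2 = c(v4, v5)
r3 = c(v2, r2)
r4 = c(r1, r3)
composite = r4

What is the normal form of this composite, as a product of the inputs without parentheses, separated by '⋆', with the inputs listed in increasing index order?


v1 ⋆ v2 ⋆ v3 ⋆ v4 ⋆ v5

Shape and order are irrelevant to c; the v-input set decides.
c(v3, v1) spells out as v3 ⋆ v1
c(v4, v5) spells out as v4 ⋆ v5
c(v2, c(v4, v5)) spells out as v2 ⋆ v4 ⋆ v5
c(c(v3, v1), c(v2, c(v4, v5))) spells out as v3 ⋆ v1 ⋆ v2 ⋆ v4 ⋆ v5
sorting the factors by input index: v1 ⋆ v2 ⋆ v3 ⋆ v4 ⋆ v5


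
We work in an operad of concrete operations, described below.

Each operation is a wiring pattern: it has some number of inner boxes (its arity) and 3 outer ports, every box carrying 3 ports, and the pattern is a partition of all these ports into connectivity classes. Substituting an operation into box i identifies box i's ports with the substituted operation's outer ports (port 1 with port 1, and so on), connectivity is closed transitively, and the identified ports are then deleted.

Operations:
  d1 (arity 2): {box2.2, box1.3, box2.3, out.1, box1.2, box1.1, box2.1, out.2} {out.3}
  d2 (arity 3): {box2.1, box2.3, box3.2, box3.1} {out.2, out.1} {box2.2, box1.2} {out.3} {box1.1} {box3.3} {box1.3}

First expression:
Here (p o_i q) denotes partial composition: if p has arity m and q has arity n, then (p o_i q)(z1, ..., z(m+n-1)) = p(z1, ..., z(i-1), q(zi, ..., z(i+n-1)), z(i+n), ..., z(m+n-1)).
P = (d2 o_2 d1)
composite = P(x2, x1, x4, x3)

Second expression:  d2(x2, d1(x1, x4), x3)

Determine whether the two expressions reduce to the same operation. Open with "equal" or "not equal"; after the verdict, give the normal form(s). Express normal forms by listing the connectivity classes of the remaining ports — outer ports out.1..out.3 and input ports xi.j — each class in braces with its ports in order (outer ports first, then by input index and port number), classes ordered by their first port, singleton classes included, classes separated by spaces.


equal; both compose to {out.1, out.2} {out.3} {x1.1, x1.2, x1.3, x2.2, x3.1, x3.2, x4.1, x4.2, x4.3} {x2.1} {x2.3} {x3.3}


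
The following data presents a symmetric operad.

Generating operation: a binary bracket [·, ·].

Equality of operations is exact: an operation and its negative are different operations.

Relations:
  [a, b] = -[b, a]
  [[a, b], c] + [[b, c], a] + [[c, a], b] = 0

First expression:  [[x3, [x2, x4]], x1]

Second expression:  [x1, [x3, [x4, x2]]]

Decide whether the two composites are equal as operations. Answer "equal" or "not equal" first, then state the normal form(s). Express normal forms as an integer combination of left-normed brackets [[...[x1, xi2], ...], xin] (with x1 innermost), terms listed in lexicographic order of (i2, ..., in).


equal; the common form is [[[x1, x2], x4], x3] - [[[x1, x3], x2], x4] + [[[x1, x3], x4], x2] - [[[x1, x4], x2], x3]

Reducing the first expression gives [[[x1, x2], x4], x3] - [[[x1, x3], x2], x4] + [[[x1, x3], x4], x2] - [[[x1, x4], x2], x3]
Reducing the second expression gives [[[x1, x2], x4], x3] - [[[x1, x3], x2], x4] + [[[x1, x3], x4], x2] - [[[x1, x4], x2], x3]
The normal forms match — equal.


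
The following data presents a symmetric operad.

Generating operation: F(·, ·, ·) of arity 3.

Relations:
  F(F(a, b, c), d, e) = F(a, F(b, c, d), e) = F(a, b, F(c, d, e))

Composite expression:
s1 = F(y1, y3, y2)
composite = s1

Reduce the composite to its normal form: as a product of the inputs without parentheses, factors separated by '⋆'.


Under associativity of F, the answer is the y's in reading order.
F(y1, y3, y2) spells out as y1 ⋆ y3 ⋆ y2

y1 ⋆ y3 ⋆ y2


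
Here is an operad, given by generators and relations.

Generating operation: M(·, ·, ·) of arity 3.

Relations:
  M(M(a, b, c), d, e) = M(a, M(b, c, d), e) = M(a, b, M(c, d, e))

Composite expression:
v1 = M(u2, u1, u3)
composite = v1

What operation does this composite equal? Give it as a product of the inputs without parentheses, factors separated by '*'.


u2 * u1 * u3

The M-tree's shape is irrelevant; the u-reading-order decides.
M(u2, u1, u3) linearizes to u2 * u1 * u3


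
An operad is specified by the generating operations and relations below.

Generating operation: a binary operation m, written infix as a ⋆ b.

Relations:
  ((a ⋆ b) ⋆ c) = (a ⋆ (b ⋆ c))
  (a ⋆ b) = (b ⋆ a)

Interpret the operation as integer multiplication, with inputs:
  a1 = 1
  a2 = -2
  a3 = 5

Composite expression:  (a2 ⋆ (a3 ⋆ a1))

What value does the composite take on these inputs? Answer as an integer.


-10

(a3 ⋆ a1) = 5
(a2 ⋆ (a3 ⋆ a1)) = -10


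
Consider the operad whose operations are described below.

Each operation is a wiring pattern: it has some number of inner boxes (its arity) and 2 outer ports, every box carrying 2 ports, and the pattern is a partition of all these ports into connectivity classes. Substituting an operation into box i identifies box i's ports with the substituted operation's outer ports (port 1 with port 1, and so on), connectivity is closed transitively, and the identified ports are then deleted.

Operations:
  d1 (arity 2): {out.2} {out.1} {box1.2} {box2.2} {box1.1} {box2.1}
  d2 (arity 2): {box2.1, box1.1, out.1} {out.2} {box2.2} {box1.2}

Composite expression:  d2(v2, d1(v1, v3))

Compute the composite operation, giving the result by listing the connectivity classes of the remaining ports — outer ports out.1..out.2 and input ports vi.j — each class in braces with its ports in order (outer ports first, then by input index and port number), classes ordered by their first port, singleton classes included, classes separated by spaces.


{out.1, v2.1} {out.2} {v1.1} {v1.2} {v2.2} {v3.1} {v3.2}

Two ports join when wires chain via d2-identified ports.
after d1, the pattern on (v1, v3) reads {out.1} {out.2} {v1.1} {v1.2} {v3.1} {v3.2} (out.j = its outer ports)
after d2, the pattern on (v2, v1, v3) reads {out.1, v2.1} {out.2} {v1.1} {v1.2} {v2.2} {v3.1} {v3.2} (out.j = its outer ports)


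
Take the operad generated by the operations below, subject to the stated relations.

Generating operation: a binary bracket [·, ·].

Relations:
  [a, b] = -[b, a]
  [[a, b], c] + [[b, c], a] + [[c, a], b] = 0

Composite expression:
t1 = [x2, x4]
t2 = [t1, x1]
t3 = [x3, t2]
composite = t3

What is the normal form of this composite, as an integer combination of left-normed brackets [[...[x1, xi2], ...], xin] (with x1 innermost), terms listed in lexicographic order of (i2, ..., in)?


[[[x1, x2], x4], x3] - [[[x1, x4], x2], x3]

Left-normed coefficients sit on the x1-initial expansion words.
Composite bracket: [x3, [[x2, x4], x1]]
Applying ab - ba throughout gives 8 signed words (2^3 = 8).
Words beginning with x1 determine it all:
  sign of x1x2x4x3 is +1, so it contributes +[[[x1, x2], x4], x3]
  sign of x1x4x2x3 is -1, so it contributes -[[[x1, x4], x2], x3]


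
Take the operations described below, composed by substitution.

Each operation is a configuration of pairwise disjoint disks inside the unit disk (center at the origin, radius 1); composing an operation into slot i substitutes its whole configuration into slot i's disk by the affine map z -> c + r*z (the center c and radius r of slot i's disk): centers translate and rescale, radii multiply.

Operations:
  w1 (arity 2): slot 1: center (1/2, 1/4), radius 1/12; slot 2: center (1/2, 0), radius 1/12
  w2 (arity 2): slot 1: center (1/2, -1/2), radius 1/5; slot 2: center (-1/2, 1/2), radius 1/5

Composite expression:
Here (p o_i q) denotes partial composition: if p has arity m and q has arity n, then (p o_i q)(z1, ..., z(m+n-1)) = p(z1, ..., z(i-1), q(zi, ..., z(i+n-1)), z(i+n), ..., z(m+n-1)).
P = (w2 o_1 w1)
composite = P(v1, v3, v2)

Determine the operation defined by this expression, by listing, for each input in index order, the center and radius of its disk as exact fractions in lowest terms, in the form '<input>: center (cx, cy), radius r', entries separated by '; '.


v1: center (3/5, -9/20), radius 1/60; v2: center (-1/2, 1/2), radius 1/5; v3: center (3/5, -1/2), radius 1/60

Follow each v-input down from w2: c' goes to c + r*c', radius to r*r'.
input v1: applying the 2 nested substitutions gives center (3/5, -9/20), radius 1/60
input v3: applying the 2 nested substitutions gives center (3/5, -1/2), radius 1/60
input v2: applying the 1 nested substitution gives center (-1/2, 1/2), radius 1/5


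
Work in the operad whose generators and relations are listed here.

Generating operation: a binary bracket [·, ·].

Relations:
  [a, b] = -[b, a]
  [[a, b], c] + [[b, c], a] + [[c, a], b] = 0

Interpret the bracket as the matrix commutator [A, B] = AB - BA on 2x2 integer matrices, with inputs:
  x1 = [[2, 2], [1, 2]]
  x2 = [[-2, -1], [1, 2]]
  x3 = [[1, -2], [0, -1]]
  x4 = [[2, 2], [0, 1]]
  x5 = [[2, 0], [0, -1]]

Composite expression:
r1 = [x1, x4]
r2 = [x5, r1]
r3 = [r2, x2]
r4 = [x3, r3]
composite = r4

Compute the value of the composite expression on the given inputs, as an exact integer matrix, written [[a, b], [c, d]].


[[-24, -84], [-24, 24]]

[x1, x4] = [[-2, -2], [1, 2]]
[x5, [x1, x4]] = [[0, -6], [-3, 0]]
[[x5, [x1, x4]], x2] = [[-9, -24], [12, 9]]
[x3, [[x5, [x1, x4]], x2]] = [[-24, -84], [-24, 24]]


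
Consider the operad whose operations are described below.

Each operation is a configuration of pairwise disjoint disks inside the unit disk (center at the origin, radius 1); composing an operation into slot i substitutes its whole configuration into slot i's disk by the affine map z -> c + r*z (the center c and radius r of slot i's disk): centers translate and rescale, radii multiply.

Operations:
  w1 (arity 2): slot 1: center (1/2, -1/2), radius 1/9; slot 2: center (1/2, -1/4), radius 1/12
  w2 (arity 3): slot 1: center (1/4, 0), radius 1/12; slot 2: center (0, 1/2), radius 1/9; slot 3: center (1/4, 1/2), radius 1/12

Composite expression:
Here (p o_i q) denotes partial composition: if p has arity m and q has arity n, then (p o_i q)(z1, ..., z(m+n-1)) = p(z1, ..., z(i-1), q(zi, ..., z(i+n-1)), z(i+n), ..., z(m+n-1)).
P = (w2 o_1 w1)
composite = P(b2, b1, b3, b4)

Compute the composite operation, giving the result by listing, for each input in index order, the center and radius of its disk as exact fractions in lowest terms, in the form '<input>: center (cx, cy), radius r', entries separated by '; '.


b1: center (7/24, -1/48), radius 1/144; b2: center (7/24, -1/24), radius 1/108; b3: center (0, 1/2), radius 1/9; b4: center (1/4, 1/2), radius 1/12

Only the slot chain above each b matters under w2; compose those maps.
input b2: composing its 2 substitution steps yields center (7/24, -1/24), radius 1/108
input b1: composing its 2 substitution steps yields center (7/24, -1/48), radius 1/144
input b3: composing its 1 substitution step yields center (0, 1/2), radius 1/9
input b4: composing its 1 substitution step yields center (1/4, 1/2), radius 1/12


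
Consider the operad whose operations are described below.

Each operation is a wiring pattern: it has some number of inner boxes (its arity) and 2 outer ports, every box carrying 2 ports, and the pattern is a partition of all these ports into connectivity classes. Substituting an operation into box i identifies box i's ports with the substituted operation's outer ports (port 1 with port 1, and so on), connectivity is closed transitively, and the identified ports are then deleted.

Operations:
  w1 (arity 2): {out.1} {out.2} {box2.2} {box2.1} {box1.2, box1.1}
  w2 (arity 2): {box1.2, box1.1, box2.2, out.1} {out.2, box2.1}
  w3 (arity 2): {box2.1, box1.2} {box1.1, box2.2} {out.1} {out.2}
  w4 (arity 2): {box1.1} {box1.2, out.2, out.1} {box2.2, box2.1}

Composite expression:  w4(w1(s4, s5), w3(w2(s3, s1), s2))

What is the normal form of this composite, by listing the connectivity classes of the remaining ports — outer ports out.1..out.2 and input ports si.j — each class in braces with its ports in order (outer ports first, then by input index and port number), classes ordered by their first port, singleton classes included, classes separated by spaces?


{out.1, out.2} {s1.1, s2.1} {s1.2, s2.2, s3.1, s3.2} {s4.1, s4.2} {s5.1} {s5.2}

Connectivity passes through glued w4-boundaries; trace each wire chain.
stage w1: inputs (s4, s5), connectivity {out.1} {out.2} {s4.1, s4.2} {s5.1} {s5.2}, out.j its boundary
stage w2: inputs (s3, s1), connectivity {out.1, s1.2, s3.1, s3.2} {out.2, s1.1}, out.j its boundary
stage w3: inputs (s3, s1, s2), connectivity {out.1} {out.2} {s1.1, s2.1} {s1.2, s2.2, s3.1, s3.2}, out.j its boundary
stage w4: inputs (s4, s5, s3, s1, s2), connectivity {out.1, out.2} {s1.1, s2.1} {s1.2, s2.2, s3.1, s3.2} {s4.1, s4.2} {s5.1} {s5.2}, out.j its boundary


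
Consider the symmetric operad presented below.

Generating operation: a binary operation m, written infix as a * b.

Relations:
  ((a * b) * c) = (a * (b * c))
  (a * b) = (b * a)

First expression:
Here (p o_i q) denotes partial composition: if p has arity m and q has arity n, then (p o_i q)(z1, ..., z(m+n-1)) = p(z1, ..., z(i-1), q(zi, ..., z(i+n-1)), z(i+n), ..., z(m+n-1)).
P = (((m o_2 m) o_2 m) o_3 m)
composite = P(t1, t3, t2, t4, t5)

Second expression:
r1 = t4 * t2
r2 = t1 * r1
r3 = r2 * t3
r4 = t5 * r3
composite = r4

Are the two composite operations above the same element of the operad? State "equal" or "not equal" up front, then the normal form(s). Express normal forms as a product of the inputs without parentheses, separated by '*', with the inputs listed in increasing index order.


The first composite normalizes to t1 * t2 * t3 * t4 * t5
The second composite normalizes to t1 * t2 * t3 * t4 * t5
Identical normal forms: equal.

equal: each reduces to t1 * t2 * t3 * t4 * t5


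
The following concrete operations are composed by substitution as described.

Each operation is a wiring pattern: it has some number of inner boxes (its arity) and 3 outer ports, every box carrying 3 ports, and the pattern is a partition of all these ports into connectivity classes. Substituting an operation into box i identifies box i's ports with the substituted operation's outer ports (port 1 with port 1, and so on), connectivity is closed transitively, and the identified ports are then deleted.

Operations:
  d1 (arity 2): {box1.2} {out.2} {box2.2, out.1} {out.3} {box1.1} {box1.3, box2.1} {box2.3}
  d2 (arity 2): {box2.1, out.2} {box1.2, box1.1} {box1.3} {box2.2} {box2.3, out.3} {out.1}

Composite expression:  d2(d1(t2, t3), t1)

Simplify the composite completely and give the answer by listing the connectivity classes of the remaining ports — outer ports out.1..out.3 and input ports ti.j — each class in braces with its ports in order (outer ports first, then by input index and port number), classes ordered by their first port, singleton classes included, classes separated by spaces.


{out.1} {out.2, t1.1} {out.3, t1.3} {t1.2} {t2.1} {t2.2} {t2.3, t3.1} {t3.2} {t3.3}

Treat the ports identified at d2 as solder joints: merge, then drop.
d1 over (t2, t3) gives {out.1, t3.2} {out.2} {out.3} {t2.1} {t2.2} {t2.3, t3.1} {t3.3}, out.j being that stage's outer ports
d2 over (t2, t3, t1) gives {out.1} {out.2, t1.1} {out.3, t1.3} {t1.2} {t2.1} {t2.2} {t2.3, t3.1} {t3.2} {t3.3}, out.j being that stage's outer ports


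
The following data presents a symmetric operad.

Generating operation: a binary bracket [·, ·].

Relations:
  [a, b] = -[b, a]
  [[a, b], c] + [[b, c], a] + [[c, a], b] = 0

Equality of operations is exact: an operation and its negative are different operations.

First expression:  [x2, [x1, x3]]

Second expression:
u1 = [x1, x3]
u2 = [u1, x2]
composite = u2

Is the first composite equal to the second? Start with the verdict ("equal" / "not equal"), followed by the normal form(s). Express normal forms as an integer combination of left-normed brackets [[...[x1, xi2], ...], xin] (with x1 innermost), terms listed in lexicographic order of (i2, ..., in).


The first expression, normalized: -[[x1, x3], x2]
The second expression, normalized: [[x1, x3], x2]
They disagree, so not equal.

not equal; first: -[[x1, x3], x2]; second: [[x1, x3], x2]


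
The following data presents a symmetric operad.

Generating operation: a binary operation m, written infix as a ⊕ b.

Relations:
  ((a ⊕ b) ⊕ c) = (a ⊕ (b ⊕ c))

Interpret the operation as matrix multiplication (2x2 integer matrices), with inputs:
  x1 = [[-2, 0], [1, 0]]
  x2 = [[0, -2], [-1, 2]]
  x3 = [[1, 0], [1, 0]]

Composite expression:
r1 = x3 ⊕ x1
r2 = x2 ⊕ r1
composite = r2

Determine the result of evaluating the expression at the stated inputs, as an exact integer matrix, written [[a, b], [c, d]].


[[4, 0], [-2, 0]]

(x3 ⊕ x1) = [[-2, 0], [-2, 0]]
(x2 ⊕ (x3 ⊕ x1)) = [[4, 0], [-2, 0]]


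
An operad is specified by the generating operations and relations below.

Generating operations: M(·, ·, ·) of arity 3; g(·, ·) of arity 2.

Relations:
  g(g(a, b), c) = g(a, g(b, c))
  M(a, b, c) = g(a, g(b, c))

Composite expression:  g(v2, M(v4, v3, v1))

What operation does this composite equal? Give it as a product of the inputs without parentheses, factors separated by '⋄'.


v2 ⋄ v4 ⋄ v3 ⋄ v1

Every regrouping of g is equal, so read the v-inputs in written order.
M(v4, v3, v1) spells out as v4 ⋄ v3 ⋄ v1
g(v2, M(v4, v3, v1)) spells out as v2 ⋄ v4 ⋄ v3 ⋄ v1


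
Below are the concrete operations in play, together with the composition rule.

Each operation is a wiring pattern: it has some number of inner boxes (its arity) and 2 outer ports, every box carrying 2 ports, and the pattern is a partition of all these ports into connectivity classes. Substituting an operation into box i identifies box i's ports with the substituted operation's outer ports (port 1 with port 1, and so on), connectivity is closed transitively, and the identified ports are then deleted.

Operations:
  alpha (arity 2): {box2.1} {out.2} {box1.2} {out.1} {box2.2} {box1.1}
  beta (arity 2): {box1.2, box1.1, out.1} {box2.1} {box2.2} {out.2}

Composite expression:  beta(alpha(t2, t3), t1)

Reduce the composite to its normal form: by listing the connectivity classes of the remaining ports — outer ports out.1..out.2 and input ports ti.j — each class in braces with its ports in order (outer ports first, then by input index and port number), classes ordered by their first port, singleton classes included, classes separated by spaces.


{out.1} {out.2} {t1.1} {t1.2} {t2.1} {t2.2} {t3.1} {t3.2}

After gluing at beta, chains via deleted ports link the t-ports.
composing alpha on (t2, t3), with out.j its own outer ports: {out.1} {out.2} {t2.1} {t2.2} {t3.1} {t3.2}
composing beta on (t2, t3, t1), with out.j its own outer ports: {out.1} {out.2} {t1.1} {t1.2} {t2.1} {t2.2} {t3.1} {t3.2}


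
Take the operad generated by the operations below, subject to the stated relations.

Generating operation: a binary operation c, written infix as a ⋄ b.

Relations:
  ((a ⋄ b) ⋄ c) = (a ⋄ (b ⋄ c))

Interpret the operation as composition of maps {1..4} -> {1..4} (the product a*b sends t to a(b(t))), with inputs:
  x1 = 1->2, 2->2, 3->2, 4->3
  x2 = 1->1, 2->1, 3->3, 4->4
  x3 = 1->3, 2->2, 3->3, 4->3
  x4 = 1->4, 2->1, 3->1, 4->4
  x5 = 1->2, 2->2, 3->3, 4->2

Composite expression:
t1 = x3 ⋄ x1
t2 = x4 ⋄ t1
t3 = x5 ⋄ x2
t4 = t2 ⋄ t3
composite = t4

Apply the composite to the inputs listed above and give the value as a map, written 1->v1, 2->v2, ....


1->1, 2->1, 3->1, 4->1

(x3 ⋄ x1) = 1->2, 2->2, 3->2, 4->3
(x4 ⋄ (x3 ⋄ x1)) = 1->1, 2->1, 3->1, 4->1
(x5 ⋄ x2) = 1->2, 2->2, 3->3, 4->2
((x4 ⋄ (x3 ⋄ x1)) ⋄ (x5 ⋄ x2)) = 1->1, 2->1, 3->1, 4->1


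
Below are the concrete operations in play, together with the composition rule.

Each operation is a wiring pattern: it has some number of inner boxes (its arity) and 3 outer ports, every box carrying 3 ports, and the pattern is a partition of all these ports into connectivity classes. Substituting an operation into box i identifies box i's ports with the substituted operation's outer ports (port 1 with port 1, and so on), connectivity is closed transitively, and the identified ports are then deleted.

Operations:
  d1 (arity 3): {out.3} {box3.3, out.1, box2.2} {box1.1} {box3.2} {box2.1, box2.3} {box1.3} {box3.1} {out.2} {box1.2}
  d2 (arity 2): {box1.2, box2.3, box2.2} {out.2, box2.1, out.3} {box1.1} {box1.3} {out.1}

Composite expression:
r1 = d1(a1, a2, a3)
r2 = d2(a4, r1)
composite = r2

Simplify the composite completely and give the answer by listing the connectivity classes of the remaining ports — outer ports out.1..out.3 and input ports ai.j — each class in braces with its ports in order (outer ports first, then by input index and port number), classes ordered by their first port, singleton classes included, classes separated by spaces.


{out.1} {out.2, out.3, a2.2, a3.3} {a1.1} {a1.2} {a1.3} {a2.1, a2.3} {a3.1} {a3.2} {a4.1} {a4.2} {a4.3}

Reachability decides: close wires over d2-identified ports.
through d1, on inputs (a1, a2, a3): {out.1, a2.2, a3.3} {out.2} {out.3} {a1.1} {a1.2} {a1.3} {a2.1, a2.3} {a3.1} {a3.2} (out.j = stage outer ports)
through d2, on inputs (a4, a1, a2, a3): {out.1} {out.2, out.3, a2.2, a3.3} {a1.1} {a1.2} {a1.3} {a2.1, a2.3} {a3.1} {a3.2} {a4.1} {a4.2} {a4.3} (out.j = stage outer ports)


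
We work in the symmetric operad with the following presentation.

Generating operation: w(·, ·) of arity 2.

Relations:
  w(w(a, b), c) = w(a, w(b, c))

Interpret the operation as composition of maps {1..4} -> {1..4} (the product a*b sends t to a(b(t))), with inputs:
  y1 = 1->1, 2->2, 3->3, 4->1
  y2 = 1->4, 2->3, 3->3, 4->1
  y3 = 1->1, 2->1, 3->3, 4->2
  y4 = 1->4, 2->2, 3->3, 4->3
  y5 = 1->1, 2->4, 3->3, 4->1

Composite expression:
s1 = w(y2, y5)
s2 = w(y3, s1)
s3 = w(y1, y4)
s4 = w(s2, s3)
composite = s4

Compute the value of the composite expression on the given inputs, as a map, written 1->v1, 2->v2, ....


w(y2, y5) = 1->4, 2->1, 3->3, 4->4
w(y3, w(y2, y5)) = 1->2, 2->1, 3->3, 4->2
w(y1, y4) = 1->1, 2->2, 3->3, 4->3
w(w(y3, w(y2, y5)), w(y1, y4)) = 1->2, 2->1, 3->3, 4->3

1->2, 2->1, 3->3, 4->3


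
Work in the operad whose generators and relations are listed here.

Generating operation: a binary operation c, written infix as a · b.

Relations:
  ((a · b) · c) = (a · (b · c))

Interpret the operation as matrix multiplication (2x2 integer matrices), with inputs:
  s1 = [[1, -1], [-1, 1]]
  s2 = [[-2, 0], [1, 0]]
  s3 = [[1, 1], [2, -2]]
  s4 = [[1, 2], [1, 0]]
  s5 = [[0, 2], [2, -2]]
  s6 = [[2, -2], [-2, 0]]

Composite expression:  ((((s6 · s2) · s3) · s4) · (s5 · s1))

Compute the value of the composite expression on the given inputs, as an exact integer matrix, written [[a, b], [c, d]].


[[-24, 24], [16, -16]]

(s6 · s2) = [[-6, 0], [4, 0]]
((s6 · s2) · s3) = [[-6, -6], [4, 4]]
(((s6 · s2) · s3) · s4) = [[-12, -12], [8, 8]]
(s5 · s1) = [[-2, 2], [4, -4]]
((((s6 · s2) · s3) · s4) · (s5 · s1)) = [[-24, 24], [16, -16]]


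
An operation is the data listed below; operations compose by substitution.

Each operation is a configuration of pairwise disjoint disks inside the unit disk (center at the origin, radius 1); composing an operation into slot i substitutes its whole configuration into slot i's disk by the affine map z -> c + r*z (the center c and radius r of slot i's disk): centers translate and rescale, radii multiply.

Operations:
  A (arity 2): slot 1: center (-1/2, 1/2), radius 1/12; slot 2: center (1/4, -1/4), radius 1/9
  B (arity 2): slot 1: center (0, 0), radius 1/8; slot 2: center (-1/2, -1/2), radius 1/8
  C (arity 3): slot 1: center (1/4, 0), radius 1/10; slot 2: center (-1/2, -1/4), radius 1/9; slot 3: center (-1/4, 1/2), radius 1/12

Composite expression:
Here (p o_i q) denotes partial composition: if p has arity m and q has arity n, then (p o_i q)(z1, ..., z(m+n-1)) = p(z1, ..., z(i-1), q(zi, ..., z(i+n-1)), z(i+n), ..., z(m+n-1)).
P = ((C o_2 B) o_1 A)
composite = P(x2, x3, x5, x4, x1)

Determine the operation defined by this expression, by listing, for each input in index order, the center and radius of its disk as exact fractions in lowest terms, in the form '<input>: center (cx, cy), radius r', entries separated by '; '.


x1: center (-1/4, 1/2), radius 1/12; x2: center (1/5, 1/20), radius 1/120; x3: center (11/40, -1/40), radius 1/90; x4: center (-5/9, -11/36), radius 1/72; x5: center (-1/2, -1/4), radius 1/72

Each x-disk chains the slot maps above it in C; radii multiply.
x2 passes through 2 substitutions, ending at center (1/5, 1/20), radius 1/120
x3 passes through 2 substitutions, ending at center (11/40, -1/40), radius 1/90
x5 passes through 2 substitutions, ending at center (-1/2, -1/4), radius 1/72
x4 passes through 2 substitutions, ending at center (-5/9, -11/36), radius 1/72
x1 passes through 1 substitution, ending at center (-1/4, 1/2), radius 1/12


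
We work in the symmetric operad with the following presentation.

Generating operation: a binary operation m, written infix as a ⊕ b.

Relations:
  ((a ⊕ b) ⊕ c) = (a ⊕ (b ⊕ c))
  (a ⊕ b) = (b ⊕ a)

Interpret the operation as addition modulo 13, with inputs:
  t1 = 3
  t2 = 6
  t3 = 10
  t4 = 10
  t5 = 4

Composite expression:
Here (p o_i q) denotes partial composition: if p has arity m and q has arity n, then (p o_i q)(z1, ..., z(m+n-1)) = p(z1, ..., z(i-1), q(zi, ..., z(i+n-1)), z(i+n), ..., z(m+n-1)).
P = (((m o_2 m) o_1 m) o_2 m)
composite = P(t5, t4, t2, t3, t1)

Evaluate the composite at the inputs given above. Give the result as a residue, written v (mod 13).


7 (mod 13)

(t4 ⊕ t2) = 3
(t5 ⊕ (t4 ⊕ t2)) = 7
(t3 ⊕ t1) = 0
((t5 ⊕ (t4 ⊕ t2)) ⊕ (t3 ⊕ t1)) = 7


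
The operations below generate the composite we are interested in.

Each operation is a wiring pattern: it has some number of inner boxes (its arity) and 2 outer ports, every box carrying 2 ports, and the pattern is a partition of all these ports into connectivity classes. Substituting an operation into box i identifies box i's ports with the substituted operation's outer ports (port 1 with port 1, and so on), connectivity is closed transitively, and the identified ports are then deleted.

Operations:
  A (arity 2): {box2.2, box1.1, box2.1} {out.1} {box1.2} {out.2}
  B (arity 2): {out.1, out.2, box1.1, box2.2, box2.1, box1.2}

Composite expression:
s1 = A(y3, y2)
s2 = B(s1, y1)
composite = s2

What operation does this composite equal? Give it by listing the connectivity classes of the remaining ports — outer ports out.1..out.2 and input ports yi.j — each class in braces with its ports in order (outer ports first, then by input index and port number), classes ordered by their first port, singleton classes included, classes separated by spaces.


After gluing at B, chains via deleted ports link the y-ports.
A over (y3, y2) gives {out.1} {out.2} {y2.1, y2.2, y3.1} {y3.2}, out.j being that stage's outer ports
B over (y3, y2, y1) gives {out.1, out.2, y1.1, y1.2} {y2.1, y2.2, y3.1} {y3.2}, out.j being that stage's outer ports

{out.1, out.2, y1.1, y1.2} {y2.1, y2.2, y3.1} {y3.2}


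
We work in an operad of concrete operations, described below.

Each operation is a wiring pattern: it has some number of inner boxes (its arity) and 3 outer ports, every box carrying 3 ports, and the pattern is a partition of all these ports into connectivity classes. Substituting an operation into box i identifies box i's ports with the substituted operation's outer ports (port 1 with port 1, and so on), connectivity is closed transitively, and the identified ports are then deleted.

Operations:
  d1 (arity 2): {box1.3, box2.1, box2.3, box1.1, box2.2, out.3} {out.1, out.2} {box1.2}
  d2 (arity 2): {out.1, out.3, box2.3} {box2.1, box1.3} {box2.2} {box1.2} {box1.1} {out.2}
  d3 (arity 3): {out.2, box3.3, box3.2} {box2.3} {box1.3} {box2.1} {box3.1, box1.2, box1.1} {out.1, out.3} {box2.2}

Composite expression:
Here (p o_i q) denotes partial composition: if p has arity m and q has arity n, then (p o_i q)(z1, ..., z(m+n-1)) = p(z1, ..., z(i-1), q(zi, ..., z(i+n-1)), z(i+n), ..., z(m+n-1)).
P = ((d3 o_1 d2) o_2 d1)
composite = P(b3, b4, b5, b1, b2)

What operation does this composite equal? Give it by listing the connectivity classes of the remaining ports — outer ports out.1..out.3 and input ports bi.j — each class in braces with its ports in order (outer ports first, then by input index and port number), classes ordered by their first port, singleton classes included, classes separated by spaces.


{out.1, out.3} {out.2, b2.2, b2.3} {b1.1} {b1.2} {b1.3} {b2.1, b4.1, b4.3, b5.1, b5.2, b5.3} {b3.1} {b3.2} {b3.3} {b4.2}


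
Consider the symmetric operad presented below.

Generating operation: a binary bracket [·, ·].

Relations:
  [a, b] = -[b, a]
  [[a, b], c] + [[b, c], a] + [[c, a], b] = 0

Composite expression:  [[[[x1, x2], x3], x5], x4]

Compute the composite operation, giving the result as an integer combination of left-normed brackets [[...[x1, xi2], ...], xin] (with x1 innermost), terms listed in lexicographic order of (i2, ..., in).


[[[[x1, x2], x3], x5], x4]


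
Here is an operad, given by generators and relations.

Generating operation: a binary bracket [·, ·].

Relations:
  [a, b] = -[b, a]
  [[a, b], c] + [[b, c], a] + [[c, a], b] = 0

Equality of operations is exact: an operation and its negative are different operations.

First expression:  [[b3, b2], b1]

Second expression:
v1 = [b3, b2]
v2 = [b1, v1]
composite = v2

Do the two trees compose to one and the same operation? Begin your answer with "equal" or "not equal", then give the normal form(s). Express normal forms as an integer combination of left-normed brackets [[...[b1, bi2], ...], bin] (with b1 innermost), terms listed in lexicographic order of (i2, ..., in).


not equal; the first gives [[b1, b2], b3] - [[b1, b3], b2] and the second -[[b1, b2], b3] + [[b1, b3], b2]

In normal form, the first expression is [[b1, b2], b3] - [[b1, b3], b2]
In normal form, the second expression is -[[b1, b2], b3] + [[b1, b3], b2]
The normal forms differ: not equal.


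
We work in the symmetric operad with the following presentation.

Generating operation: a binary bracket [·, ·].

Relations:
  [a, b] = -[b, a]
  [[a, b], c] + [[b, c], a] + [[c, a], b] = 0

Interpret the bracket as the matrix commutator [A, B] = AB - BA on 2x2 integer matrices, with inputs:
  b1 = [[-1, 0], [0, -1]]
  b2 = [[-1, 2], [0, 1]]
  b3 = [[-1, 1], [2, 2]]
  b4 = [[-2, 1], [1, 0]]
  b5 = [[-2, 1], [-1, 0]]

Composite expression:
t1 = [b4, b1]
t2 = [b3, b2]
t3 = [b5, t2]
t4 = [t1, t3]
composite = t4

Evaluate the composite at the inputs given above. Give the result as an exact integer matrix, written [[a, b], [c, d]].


[b4, b1] = [[0, 0], [0, 0]]
[b3, b2] = [[-4, -4], [-4, 4]]
[b5, [b3, b2]] = [[-8, 16], [0, 8]]
[[b4, b1], [b5, [b3, b2]]] = [[0, 0], [0, 0]]

[[0, 0], [0, 0]]


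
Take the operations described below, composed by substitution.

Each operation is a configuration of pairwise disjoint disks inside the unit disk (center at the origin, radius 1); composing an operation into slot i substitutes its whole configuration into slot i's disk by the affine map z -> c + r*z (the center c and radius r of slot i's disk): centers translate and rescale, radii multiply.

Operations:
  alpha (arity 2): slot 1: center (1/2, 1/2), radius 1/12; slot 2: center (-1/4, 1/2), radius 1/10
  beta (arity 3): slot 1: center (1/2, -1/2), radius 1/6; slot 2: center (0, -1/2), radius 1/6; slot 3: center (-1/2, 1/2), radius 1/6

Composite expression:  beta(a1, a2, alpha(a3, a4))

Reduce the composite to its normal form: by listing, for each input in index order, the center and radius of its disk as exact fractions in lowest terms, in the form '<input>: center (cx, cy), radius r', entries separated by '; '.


Nesting under beta composes maps z -> c + r*z down each a-path.
a1 passes through 1 substitution, ending at center (1/2, -1/2), radius 1/6
a2 passes through 1 substitution, ending at center (0, -1/2), radius 1/6
a3 passes through 2 substitutions, ending at center (-5/12, 7/12), radius 1/72
a4 passes through 2 substitutions, ending at center (-13/24, 7/12), radius 1/60

a1: center (1/2, -1/2), radius 1/6; a2: center (0, -1/2), radius 1/6; a3: center (-5/12, 7/12), radius 1/72; a4: center (-13/24, 7/12), radius 1/60


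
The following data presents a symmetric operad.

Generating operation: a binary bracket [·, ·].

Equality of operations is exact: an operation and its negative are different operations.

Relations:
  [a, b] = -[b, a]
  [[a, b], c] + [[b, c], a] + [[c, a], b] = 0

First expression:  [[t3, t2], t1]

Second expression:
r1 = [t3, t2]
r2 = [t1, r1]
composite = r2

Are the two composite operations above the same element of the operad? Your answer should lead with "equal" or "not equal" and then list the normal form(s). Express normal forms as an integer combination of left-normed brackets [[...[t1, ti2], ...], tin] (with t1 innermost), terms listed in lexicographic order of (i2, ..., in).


Normal form of the first expression: [[t1, t2], t3] - [[t1, t3], t2]
Normal form of the second expression: -[[t1, t2], t3] + [[t1, t3], t2]
Different reductions; not equal.

not equal — first [[t1, t2], t3] - [[t1, t3], t2], second -[[t1, t2], t3] + [[t1, t3], t2]


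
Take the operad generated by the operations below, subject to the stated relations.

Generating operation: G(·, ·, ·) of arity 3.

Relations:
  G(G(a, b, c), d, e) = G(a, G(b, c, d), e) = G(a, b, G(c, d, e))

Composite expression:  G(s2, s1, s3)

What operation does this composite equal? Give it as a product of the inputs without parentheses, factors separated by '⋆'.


s2 ⋆ s1 ⋆ s3

Associativity of G dissolves the nesting; only the s-input order survives.
G(s2, s1, s3) flattens to s2 ⋆ s1 ⋆ s3


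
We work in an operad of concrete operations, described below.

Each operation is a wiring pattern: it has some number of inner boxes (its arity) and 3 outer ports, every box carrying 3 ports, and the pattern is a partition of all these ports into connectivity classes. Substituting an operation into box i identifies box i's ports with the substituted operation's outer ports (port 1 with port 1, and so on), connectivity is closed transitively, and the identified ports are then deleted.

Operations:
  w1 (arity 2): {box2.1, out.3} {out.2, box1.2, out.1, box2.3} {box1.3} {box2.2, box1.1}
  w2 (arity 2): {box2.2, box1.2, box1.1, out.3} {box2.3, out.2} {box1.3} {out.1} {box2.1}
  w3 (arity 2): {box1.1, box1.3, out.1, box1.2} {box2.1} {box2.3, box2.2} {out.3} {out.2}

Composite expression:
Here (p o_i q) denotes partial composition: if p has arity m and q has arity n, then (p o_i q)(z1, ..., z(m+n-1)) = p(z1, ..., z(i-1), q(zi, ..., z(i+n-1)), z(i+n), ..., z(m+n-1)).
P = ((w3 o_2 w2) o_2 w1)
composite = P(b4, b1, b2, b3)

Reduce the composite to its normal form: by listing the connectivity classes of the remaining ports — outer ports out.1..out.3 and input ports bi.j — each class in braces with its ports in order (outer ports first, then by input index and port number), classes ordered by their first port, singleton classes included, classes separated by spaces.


Treat the ports identified at w3 as solder joints: merge, then drop.
after w1, the pattern on (b1, b2) reads {out.1, out.2, b1.2, b2.3} {out.3, b2.1} {b1.1, b2.2} {b1.3} (out.j = its outer ports)
after w2, the pattern on (b1, b2, b3) reads {out.1} {out.2, b3.3} {out.3, b1.2, b2.3, b3.2} {b1.1, b2.2} {b1.3} {b2.1} {b3.1} (out.j = its outer ports)
after w3, the pattern on (b4, b1, b2, b3) reads {out.1, b4.1, b4.2, b4.3} {out.2} {out.3} {b1.1, b2.2} {b1.2, b2.3, b3.2, b3.3} {b1.3} {b2.1} {b3.1} (out.j = its outer ports)

{out.1, b4.1, b4.2, b4.3} {out.2} {out.3} {b1.1, b2.2} {b1.2, b2.3, b3.2, b3.3} {b1.3} {b2.1} {b3.1}
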